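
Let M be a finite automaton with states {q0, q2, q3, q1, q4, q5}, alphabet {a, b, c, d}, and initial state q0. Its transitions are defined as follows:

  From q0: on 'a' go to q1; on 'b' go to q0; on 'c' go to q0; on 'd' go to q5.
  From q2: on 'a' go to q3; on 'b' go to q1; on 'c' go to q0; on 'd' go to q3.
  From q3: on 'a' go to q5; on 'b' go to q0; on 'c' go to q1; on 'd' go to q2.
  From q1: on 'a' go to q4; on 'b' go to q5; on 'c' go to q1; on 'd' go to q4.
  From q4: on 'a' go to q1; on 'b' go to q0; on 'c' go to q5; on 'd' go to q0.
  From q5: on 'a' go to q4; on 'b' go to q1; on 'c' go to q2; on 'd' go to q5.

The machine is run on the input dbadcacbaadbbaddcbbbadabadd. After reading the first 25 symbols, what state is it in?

q4

q0 → q5 → q1 → q4 → q0 → q0 → q1 → q1 → q5 → q4 → q1 → q4 → q0 → q0 → q1 → q4 → q0 → q0 → q0 → q0 → q0 → q1 → q4 → q1 → q5 → q4
After 25 symbols: q4.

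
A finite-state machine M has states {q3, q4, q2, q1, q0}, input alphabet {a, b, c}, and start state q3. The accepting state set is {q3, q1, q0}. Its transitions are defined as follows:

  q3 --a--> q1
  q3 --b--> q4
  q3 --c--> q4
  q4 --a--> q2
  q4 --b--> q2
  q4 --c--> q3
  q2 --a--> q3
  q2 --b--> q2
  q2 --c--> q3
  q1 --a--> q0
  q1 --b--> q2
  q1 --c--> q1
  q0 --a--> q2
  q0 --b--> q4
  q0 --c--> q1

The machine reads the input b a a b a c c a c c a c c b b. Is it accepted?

No

Trace: q3 -b-> q4 -a-> q2 -a-> q3 -b-> q4 -a-> q2 -c-> q3 -c-> q4 -a-> q2 -c-> q3 -c-> q4 -a-> q2 -c-> q3 -c-> q4 -b-> q2 -b-> q2
End state q2 is not accepting.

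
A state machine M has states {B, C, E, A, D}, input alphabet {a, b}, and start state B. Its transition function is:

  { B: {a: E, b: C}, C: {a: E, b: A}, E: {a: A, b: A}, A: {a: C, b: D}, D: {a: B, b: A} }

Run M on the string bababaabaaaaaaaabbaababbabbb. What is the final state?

D

Trace: B -b-> C -a-> E -b-> A -a-> C -b-> A -a-> C -a-> E -b-> A -a-> C -a-> E -a-> A -a-> C -a-> E -a-> A -a-> C -a-> E -b-> A -b-> D -a-> B -a-> E -b-> A -a-> C -b-> A -b-> D -a-> B -b-> C -b-> A -b-> D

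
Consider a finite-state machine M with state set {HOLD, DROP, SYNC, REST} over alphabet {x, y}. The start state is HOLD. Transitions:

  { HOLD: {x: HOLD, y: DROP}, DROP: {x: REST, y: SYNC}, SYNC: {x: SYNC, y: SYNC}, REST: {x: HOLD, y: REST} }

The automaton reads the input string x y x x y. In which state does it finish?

HOLD → HOLD → DROP → REST → HOLD → DROP

DROP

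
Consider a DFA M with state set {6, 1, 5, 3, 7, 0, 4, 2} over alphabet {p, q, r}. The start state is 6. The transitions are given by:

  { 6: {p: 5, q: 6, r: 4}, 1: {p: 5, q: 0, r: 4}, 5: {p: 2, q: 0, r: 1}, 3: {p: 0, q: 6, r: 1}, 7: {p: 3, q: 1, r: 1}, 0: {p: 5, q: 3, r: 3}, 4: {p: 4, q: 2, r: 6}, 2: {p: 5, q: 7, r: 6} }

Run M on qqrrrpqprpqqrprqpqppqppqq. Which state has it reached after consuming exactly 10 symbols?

6 → 6 → 6 → 4 → 6 → 4 → 4 → 2 → 5 → 1 → 5
After 10 symbols: 5.

5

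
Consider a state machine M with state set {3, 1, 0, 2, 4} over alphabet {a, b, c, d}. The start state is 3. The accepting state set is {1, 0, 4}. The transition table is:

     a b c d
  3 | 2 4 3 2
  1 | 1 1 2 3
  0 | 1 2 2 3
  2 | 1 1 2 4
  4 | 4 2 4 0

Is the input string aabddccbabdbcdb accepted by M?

No

start at 3
read 'a': 3 → 2
read 'a': 2 → 1
read 'b': 1 → 1
read 'd': 1 → 3
read 'd': 3 → 2
read 'c': 2 → 2
read 'c': 2 → 2
read 'b': 2 → 1
read 'a': 1 → 1
read 'b': 1 → 1
read 'd': 1 → 3
read 'b': 3 → 4
read 'c': 4 → 4
read 'd': 4 → 0
read 'b': 0 → 2
End state 2 is not accepting.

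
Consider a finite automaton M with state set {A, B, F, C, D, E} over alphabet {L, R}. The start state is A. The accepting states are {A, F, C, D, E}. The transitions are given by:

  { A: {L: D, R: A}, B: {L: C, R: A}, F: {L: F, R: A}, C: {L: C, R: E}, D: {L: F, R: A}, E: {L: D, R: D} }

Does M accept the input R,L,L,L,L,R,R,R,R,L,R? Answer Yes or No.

Yes

A → A → D → F → F → F → A → A → A → A → D → A
End state A is accepting.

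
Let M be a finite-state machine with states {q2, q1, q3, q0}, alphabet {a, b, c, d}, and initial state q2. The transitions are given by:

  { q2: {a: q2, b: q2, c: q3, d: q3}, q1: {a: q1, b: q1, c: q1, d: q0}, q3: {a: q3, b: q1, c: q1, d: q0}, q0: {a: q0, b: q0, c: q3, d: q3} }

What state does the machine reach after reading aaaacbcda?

Trace: q2 -a-> q2 -a-> q2 -a-> q2 -a-> q2 -c-> q3 -b-> q1 -c-> q1 -d-> q0 -a-> q0

q0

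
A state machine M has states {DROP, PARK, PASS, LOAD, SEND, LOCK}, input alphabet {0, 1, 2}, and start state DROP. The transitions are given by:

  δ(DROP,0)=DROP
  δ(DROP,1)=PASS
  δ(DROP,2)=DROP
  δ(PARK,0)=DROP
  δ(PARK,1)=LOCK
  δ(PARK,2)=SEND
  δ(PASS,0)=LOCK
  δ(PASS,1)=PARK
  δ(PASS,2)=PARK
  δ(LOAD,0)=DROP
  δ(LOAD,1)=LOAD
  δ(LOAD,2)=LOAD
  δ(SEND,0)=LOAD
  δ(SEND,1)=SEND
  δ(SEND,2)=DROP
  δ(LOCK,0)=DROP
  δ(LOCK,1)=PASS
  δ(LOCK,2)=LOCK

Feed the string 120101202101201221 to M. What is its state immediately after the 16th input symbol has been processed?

PARK

DROP → PASS → PARK → DROP → PASS → LOCK → PASS → PARK → DROP → DROP → PASS → LOCK → PASS → PARK → DROP → PASS → PARK
After 16 symbols: PARK.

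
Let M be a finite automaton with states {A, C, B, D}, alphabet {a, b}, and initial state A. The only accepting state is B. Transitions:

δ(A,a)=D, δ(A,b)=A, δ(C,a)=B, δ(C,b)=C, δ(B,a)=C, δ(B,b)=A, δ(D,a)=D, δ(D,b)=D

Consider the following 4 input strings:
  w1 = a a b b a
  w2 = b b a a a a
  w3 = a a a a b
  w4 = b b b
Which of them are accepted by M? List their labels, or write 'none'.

none

w1:
  start at A
  read 'a': A → D
  read 'a': D → D
  read 'b': D → D
  read 'b': D → D
  read 'a': D → D
  end D, rejected
w2:
  start at A
  read 'b': A → A
  read 'b': A → A
  read 'a': A → D
  read 'a': D → D
  read 'a': D → D
  read 'a': D → D
  end D, rejected
w3:
  start at A
  read 'a': A → D
  read 'a': D → D
  read 'a': D → D
  read 'a': D → D
  read 'b': D → D
  end D, rejected
w4:
  start at A
  read 'b': A → A
  read 'b': A → A
  read 'b': A → A
  end A, rejected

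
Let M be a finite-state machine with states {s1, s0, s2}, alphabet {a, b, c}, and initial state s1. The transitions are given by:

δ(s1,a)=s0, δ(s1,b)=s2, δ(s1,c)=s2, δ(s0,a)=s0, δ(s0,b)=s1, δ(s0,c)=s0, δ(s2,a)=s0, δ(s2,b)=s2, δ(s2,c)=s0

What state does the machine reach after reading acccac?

start at s1
read 'a': s1 → s0
read 'c': s0 → s0
read 'c': s0 → s0
read 'c': s0 → s0
read 'a': s0 → s0
read 'c': s0 → s0

s0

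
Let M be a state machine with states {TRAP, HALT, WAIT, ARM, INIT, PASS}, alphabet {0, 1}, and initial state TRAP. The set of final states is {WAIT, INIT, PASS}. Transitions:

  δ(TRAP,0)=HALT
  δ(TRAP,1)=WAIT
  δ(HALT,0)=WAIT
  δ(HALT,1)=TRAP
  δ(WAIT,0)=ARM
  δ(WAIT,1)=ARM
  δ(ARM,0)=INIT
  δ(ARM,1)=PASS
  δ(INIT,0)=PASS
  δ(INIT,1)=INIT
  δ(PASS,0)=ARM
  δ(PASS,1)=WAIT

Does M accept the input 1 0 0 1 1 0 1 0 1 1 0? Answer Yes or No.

Trace: TRAP -1-> WAIT -0-> ARM -0-> INIT -1-> INIT -1-> INIT -0-> PASS -1-> WAIT -0-> ARM -1-> PASS -1-> WAIT -0-> ARM
End state ARM is not accepting.

No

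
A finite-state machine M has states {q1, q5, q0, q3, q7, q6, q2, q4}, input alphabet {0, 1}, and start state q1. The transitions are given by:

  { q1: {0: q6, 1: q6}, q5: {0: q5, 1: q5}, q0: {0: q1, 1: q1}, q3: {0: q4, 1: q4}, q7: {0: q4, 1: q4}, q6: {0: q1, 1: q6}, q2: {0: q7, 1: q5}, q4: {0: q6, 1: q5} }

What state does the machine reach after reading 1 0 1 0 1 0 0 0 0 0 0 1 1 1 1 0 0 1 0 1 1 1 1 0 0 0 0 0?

q1

q1 → q6 → q1 → q6 → q1 → q6 → q1 → q6 → q1 → q6 → q1 → q6 → q6 → q6 → q6 → q6 → q1 → q6 → q6 → q1 → q6 → q6 → q6 → q6 → q1 → q6 → q1 → q6 → q1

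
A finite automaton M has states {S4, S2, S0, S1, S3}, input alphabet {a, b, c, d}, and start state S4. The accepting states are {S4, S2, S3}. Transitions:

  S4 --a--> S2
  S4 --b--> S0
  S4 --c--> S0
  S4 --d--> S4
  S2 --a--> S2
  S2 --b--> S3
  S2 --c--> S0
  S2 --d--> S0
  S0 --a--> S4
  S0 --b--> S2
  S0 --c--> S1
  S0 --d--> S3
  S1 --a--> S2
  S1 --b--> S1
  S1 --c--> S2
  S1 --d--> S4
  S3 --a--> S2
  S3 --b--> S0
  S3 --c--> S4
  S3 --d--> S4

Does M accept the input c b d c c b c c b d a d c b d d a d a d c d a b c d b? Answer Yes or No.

No

Trace: S4 -c-> S0 -b-> S2 -d-> S0 -c-> S1 -c-> S2 -b-> S3 -c-> S4 -c-> S0 -b-> S2 -d-> S0 -a-> S4 -d-> S4 -c-> S0 -b-> S2 -d-> S0 -d-> S3 -a-> S2 -d-> S0 -a-> S4 -d-> S4 -c-> S0 -d-> S3 -a-> S2 -b-> S3 -c-> S4 -d-> S4 -b-> S0
End state S0 is not accepting.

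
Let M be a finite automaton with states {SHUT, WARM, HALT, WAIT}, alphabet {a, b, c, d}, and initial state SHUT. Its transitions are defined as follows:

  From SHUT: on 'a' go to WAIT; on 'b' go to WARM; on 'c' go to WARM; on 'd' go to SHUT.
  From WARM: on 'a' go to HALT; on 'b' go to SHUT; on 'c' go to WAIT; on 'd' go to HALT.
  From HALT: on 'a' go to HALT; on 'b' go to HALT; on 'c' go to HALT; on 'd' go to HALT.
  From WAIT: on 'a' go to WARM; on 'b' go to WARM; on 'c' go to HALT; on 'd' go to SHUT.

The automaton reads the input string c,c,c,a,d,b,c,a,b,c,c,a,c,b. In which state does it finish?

HALT

SHUT → WARM → WAIT → HALT → HALT → HALT → HALT → HALT → HALT → HALT → HALT → HALT → HALT → HALT → HALT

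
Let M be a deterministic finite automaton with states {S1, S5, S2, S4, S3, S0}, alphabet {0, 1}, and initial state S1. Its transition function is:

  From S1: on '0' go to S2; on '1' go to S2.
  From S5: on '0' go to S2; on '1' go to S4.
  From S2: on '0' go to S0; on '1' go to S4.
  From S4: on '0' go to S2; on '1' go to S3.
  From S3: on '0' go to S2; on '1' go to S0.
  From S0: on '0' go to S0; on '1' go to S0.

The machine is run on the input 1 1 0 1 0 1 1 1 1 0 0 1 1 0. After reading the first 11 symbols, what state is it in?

start at S1
read '1': S1 → S2
read '1': S2 → S4
read '0': S4 → S2
read '1': S2 → S4
read '0': S4 → S2
read '1': S2 → S4
read '1': S4 → S3
read '1': S3 → S0
read '1': S0 → S0
read '0': S0 → S0
read '0': S0 → S0
After 11 symbols: S0.

S0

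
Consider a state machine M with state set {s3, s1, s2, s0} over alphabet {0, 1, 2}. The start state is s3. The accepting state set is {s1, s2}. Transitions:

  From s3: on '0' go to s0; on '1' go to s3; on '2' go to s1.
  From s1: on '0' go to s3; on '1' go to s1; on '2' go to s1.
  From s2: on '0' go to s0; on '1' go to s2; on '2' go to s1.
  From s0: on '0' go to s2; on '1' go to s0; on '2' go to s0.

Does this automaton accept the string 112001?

No

start at s3
read '1': s3 → s3
read '1': s3 → s3
read '2': s3 → s1
read '0': s1 → s3
read '0': s3 → s0
read '1': s0 → s0
End state s0 is not accepting.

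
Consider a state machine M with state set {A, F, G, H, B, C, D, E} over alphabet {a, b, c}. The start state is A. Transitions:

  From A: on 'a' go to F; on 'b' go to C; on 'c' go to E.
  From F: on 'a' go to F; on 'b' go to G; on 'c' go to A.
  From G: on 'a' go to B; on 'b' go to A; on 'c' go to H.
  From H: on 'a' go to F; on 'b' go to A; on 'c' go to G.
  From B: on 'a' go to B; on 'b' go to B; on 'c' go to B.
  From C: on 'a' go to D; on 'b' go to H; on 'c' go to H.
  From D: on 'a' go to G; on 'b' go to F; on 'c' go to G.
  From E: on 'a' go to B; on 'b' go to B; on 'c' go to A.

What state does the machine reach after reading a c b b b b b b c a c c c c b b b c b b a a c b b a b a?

B

Trace: A -a-> F -c-> A -b-> C -b-> H -b-> A -b-> C -b-> H -b-> A -c-> E -a-> B -c-> B -c-> B -c-> B -c-> B -b-> B -b-> B -b-> B -c-> B -b-> B -b-> B -a-> B -a-> B -c-> B -b-> B -b-> B -a-> B -b-> B -a-> B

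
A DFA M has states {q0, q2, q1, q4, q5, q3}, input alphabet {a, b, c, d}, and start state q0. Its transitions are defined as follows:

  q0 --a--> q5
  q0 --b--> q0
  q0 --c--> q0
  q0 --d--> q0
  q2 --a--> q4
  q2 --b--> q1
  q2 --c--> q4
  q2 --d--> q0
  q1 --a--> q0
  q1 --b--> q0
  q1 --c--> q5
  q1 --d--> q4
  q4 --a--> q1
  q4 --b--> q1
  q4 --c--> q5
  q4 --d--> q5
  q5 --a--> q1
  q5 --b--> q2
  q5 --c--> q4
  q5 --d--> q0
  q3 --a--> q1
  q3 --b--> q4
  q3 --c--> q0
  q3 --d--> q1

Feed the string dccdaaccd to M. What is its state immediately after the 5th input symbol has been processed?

Trace: q0 -d-> q0 -c-> q0 -c-> q0 -d-> q0 -a-> q5
After 5 symbols: q5.

q5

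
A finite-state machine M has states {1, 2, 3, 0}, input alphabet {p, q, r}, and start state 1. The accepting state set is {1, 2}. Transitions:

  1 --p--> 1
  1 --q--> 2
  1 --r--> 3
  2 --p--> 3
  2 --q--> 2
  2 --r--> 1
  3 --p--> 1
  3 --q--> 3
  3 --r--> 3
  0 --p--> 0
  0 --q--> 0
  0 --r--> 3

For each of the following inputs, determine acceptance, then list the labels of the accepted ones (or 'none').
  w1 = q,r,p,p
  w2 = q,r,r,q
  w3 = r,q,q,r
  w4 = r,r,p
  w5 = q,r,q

w1, w4, w5

w1: 1 → 2 → 1 → 1 → 1  → end 1, accepted
w2: 1 → 2 → 1 → 3 → 3  → end 3, rejected
w3: 1 → 3 → 3 → 3 → 3  → end 3, rejected
w4: 1 → 3 → 3 → 1  → end 1, accepted
w5: 1 → 2 → 1 → 2  → end 2, accepted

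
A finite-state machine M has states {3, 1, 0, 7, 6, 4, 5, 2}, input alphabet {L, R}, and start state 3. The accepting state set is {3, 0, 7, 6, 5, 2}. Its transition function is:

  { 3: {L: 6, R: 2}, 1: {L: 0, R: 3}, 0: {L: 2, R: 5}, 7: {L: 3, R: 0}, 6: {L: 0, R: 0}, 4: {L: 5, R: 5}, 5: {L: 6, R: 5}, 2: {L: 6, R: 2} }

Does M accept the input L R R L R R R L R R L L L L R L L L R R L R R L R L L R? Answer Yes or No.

Yes

start at 3
read 'L': 3 → 6
read 'R': 6 → 0
read 'R': 0 → 5
read 'L': 5 → 6
read 'R': 6 → 0
read 'R': 0 → 5
read 'R': 5 → 5
read 'L': 5 → 6
read 'R': 6 → 0
read 'R': 0 → 5
read 'L': 5 → 6
read 'L': 6 → 0
read 'L': 0 → 2
read 'L': 2 → 6
read 'R': 6 → 0
read 'L': 0 → 2
read 'L': 2 → 6
read 'L': 6 → 0
read 'R': 0 → 5
read 'R': 5 → 5
read 'L': 5 → 6
read 'R': 6 → 0
read 'R': 0 → 5
read 'L': 5 → 6
read 'R': 6 → 0
read 'L': 0 → 2
read 'L': 2 → 6
read 'R': 6 → 0
End state 0 is accepting.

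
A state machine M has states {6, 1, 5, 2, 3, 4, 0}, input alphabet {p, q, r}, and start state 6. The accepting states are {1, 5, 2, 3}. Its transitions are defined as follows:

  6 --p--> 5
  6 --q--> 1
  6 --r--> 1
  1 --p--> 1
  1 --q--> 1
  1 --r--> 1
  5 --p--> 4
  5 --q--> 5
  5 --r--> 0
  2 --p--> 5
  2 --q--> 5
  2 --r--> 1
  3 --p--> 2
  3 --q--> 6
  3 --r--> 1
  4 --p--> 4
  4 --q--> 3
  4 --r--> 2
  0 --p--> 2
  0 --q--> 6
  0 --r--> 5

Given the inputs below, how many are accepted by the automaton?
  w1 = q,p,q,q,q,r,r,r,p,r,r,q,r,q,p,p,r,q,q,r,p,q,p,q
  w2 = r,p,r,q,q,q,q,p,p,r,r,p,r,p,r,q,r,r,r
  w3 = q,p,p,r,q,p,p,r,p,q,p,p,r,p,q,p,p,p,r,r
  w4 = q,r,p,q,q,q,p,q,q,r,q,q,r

4

w1: 6 → 1 → 1 → 1 → 1 → 1 → 1 → 1 → 1 → 1 → 1 → 1 → 1 → 1 → 1 → 1 → 1 → 1 → 1 → 1 → 1 → 1 → 1 → 1 → 1  → end 1, accepted
w2: 6 → 1 → 1 → 1 → 1 → 1 → 1 → 1 → 1 → 1 → 1 → 1 → 1 → 1 → 1 → 1 → 1 → 1 → 1 → 1  → end 1, accepted
w3: 6 → 1 → 1 → 1 → 1 → 1 → 1 → 1 → 1 → 1 → 1 → 1 → 1 → 1 → 1 → 1 → 1 → 1 → 1 → 1 → 1  → end 1, accepted
w4: 6 → 1 → 1 → 1 → 1 → 1 → 1 → 1 → 1 → 1 → 1 → 1 → 1 → 1  → end 1, accepted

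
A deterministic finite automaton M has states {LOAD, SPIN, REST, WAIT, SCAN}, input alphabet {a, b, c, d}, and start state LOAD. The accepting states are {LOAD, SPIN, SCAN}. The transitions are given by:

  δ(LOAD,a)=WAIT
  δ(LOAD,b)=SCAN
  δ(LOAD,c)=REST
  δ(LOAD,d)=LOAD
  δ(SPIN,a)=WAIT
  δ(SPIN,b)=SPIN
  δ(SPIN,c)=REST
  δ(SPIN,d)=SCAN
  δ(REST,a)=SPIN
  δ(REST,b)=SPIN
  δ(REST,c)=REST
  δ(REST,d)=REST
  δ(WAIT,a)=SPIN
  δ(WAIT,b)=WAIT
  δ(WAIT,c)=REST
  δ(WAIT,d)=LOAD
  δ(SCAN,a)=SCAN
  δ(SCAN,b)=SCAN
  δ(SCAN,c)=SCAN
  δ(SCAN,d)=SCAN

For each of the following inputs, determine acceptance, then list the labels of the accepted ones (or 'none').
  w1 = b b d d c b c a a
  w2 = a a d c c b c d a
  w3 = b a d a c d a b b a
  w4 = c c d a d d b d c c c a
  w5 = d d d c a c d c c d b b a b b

w1:
  start at LOAD
  read 'b': LOAD → SCAN
  read 'b': SCAN → SCAN
  read 'd': SCAN → SCAN
  read 'd': SCAN → SCAN
  read 'c': SCAN → SCAN
  read 'b': SCAN → SCAN
  read 'c': SCAN → SCAN
  read 'a': SCAN → SCAN
  read 'a': SCAN → SCAN
  end SCAN, accepted
w2:
  start at LOAD
  read 'a': LOAD → WAIT
  read 'a': WAIT → SPIN
  read 'd': SPIN → SCAN
  read 'c': SCAN → SCAN
  read 'c': SCAN → SCAN
  read 'b': SCAN → SCAN
  read 'c': SCAN → SCAN
  read 'd': SCAN → SCAN
  read 'a': SCAN → SCAN
  end SCAN, accepted
w3:
  start at LOAD
  read 'b': LOAD → SCAN
  read 'a': SCAN → SCAN
  read 'd': SCAN → SCAN
  read 'a': SCAN → SCAN
  read 'c': SCAN → SCAN
  read 'd': SCAN → SCAN
  read 'a': SCAN → SCAN
  read 'b': SCAN → SCAN
  read 'b': SCAN → SCAN
  read 'a': SCAN → SCAN
  end SCAN, accepted
w4:
  start at LOAD
  read 'c': LOAD → REST
  read 'c': REST → REST
  read 'd': REST → REST
  read 'a': REST → SPIN
  read 'd': SPIN → SCAN
  read 'd': SCAN → SCAN
  read 'b': SCAN → SCAN
  read 'd': SCAN → SCAN
  read 'c': SCAN → SCAN
  read 'c': SCAN → SCAN
  read 'c': SCAN → SCAN
  read 'a': SCAN → SCAN
  end SCAN, accepted
w5:
  start at LOAD
  read 'd': LOAD → LOAD
  read 'd': LOAD → LOAD
  read 'd': LOAD → LOAD
  read 'c': LOAD → REST
  read 'a': REST → SPIN
  read 'c': SPIN → REST
  read 'd': REST → REST
  read 'c': REST → REST
  read 'c': REST → REST
  read 'd': REST → REST
  read 'b': REST → SPIN
  read 'b': SPIN → SPIN
  read 'a': SPIN → WAIT
  read 'b': WAIT → WAIT
  read 'b': WAIT → WAIT
  end WAIT, rejected

w1, w2, w3, w4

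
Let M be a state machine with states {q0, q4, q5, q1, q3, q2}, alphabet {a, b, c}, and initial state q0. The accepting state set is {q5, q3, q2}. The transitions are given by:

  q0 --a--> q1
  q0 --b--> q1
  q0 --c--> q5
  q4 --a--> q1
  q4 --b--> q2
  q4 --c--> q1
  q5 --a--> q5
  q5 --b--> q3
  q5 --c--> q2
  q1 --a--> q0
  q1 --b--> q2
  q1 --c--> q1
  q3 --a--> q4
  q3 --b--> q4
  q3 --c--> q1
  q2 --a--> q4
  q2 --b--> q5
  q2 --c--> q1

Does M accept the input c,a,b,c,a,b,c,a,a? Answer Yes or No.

Trace: q0 -c-> q5 -a-> q5 -b-> q3 -c-> q1 -a-> q0 -b-> q1 -c-> q1 -a-> q0 -a-> q1
End state q1 is not accepting.

No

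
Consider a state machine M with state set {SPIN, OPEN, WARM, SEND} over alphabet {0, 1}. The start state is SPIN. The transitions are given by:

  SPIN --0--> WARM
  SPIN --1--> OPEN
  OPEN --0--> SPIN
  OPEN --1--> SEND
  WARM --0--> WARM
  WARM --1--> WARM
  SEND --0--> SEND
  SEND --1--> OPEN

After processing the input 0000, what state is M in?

WARM

start at SPIN
read '0': SPIN → WARM
read '0': WARM → WARM
read '0': WARM → WARM
read '0': WARM → WARM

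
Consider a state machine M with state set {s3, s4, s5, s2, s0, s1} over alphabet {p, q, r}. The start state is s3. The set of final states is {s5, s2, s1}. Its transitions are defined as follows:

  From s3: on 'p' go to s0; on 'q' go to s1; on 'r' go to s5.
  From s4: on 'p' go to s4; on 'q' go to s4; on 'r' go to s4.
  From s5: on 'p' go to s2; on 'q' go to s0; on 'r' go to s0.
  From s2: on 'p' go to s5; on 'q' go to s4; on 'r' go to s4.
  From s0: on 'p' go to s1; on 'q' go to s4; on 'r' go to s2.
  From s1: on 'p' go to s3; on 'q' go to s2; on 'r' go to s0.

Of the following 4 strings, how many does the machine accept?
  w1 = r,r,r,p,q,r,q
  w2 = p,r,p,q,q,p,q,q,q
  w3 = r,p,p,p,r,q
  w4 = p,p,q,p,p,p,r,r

1

w1: s3 → s5 → s0 → s2 → s5 → s0 → s2 → s4  → end s4, rejected
w2: s3 → s0 → s2 → s5 → s0 → s4 → s4 → s4 → s4 → s4  → end s4, rejected
w3: s3 → s5 → s2 → s5 → s2 → s4 → s4  → end s4, rejected
w4: s3 → s0 → s1 → s2 → s5 → s2 → s5 → s0 → s2  → end s2, accepted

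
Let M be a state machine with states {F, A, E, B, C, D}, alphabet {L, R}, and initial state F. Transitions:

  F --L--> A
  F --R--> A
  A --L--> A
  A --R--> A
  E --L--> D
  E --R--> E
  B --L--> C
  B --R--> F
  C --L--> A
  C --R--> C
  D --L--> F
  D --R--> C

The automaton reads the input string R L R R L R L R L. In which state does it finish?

A

Trace: F -R-> A -L-> A -R-> A -R-> A -L-> A -R-> A -L-> A -R-> A -L-> A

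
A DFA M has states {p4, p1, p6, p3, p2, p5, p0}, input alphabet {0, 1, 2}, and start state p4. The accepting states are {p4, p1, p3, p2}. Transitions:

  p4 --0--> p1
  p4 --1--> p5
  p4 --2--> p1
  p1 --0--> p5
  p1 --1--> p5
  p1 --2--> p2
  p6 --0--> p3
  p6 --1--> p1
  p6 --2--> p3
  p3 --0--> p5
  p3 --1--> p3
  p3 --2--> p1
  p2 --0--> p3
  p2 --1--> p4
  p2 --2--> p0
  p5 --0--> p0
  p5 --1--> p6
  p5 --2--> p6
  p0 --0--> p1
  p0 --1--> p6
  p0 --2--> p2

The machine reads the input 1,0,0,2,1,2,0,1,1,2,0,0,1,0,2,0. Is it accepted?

p4 → p5 → p0 → p1 → p2 → p4 → p1 → p5 → p6 → p1 → p2 → p3 → p5 → p6 → p3 → p1 → p5
End state p5 is not accepting.

No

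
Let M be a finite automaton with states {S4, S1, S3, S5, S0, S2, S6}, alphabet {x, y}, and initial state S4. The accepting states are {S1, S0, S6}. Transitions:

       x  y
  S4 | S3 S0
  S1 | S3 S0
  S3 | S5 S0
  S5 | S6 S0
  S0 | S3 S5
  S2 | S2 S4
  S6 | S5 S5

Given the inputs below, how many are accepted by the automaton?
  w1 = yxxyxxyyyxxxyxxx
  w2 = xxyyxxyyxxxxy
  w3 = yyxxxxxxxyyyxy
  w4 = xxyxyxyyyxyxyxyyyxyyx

3

w1: S4 → S0 → S3 → S5 → S0 → S3 → S5 → S0 → S5 → S0 → S3 → S5 → S6 → S5 → S6 → S5 → S6  → end S6, accepted
w2: S4 → S3 → S5 → S0 → S5 → S6 → S5 → S0 → S5 → S6 → S5 → S6 → S5 → S0  → end S0, accepted
w3: S4 → S0 → S5 → S6 → S5 → S6 → S5 → S6 → S5 → S6 → S5 → S0 → S5 → S6 → S5  → end S5, rejected
w4: S4 → S3 → S5 → S0 → S3 → S0 → S3 → S0 → S5 → S0 → S3 → S0 → S3 → S0 → S3 → S0 → S5 → S0 → S3 → S0 → S5 → S6  → end S6, accepted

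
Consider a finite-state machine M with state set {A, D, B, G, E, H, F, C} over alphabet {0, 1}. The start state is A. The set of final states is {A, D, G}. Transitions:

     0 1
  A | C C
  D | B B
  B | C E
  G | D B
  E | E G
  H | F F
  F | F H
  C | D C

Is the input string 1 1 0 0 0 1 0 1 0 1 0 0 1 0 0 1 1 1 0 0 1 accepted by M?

Yes

Trace: A -1-> C -1-> C -0-> D -0-> B -0-> C -1-> C -0-> D -1-> B -0-> C -1-> C -0-> D -0-> B -1-> E -0-> E -0-> E -1-> G -1-> B -1-> E -0-> E -0-> E -1-> G
End state G is accepting.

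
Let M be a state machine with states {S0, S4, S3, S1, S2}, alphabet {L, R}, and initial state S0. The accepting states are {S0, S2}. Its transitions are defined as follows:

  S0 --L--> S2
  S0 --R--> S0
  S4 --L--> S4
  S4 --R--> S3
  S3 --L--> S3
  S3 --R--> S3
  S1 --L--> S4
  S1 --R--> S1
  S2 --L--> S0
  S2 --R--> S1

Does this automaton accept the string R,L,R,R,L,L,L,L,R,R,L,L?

No

Trace: S0 -R-> S0 -L-> S2 -R-> S1 -R-> S1 -L-> S4 -L-> S4 -L-> S4 -L-> S4 -R-> S3 -R-> S3 -L-> S3 -L-> S3
End state S3 is not accepting.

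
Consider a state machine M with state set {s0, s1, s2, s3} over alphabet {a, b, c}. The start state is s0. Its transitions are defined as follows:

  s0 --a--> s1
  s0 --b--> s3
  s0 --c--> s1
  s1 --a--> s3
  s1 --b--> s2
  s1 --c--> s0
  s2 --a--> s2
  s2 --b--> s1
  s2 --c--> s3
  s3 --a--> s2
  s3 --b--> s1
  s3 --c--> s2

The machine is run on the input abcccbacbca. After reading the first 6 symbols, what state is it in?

s1

Trace: s0 -a-> s1 -b-> s2 -c-> s3 -c-> s2 -c-> s3 -b-> s1
After 6 symbols: s1.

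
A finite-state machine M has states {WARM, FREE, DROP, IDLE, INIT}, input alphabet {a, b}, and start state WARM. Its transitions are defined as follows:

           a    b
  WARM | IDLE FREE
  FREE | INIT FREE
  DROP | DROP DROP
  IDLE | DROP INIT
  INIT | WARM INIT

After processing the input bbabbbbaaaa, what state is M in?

start at WARM
read 'b': WARM → FREE
read 'b': FREE → FREE
read 'a': FREE → INIT
read 'b': INIT → INIT
read 'b': INIT → INIT
read 'b': INIT → INIT
read 'b': INIT → INIT
read 'a': INIT → WARM
read 'a': WARM → IDLE
read 'a': IDLE → DROP
read 'a': DROP → DROP

DROP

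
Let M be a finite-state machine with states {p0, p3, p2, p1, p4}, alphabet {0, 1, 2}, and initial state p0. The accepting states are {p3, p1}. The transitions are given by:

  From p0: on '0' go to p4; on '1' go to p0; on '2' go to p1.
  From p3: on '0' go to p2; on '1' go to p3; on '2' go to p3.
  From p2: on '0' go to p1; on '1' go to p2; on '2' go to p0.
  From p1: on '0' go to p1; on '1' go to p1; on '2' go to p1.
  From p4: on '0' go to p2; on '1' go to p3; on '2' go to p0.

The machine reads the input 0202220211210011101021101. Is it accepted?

Trace: p0 -0-> p4 -2-> p0 -0-> p4 -2-> p0 -2-> p1 -2-> p1 -0-> p1 -2-> p1 -1-> p1 -1-> p1 -2-> p1 -1-> p1 -0-> p1 -0-> p1 -1-> p1 -1-> p1 -1-> p1 -0-> p1 -1-> p1 -0-> p1 -2-> p1 -1-> p1 -1-> p1 -0-> p1 -1-> p1
End state p1 is accepting.

Yes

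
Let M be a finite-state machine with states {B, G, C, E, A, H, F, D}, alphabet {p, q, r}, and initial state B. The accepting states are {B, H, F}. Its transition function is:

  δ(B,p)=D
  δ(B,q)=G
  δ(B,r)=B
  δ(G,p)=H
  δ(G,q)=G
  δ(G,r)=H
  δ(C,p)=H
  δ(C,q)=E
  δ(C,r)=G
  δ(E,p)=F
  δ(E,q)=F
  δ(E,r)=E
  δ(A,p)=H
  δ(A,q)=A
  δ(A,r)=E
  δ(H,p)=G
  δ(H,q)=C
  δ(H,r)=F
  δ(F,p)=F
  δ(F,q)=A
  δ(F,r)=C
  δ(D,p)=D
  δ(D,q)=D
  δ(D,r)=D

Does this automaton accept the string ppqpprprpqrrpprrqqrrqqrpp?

start at B
read 'p': B → D
read 'p': D → D
read 'q': D → D
read 'p': D → D
read 'p': D → D
read 'r': D → D
read 'p': D → D
read 'r': D → D
read 'p': D → D
read 'q': D → D
read 'r': D → D
read 'r': D → D
read 'p': D → D
read 'p': D → D
read 'r': D → D
read 'r': D → D
read 'q': D → D
read 'q': D → D
read 'r': D → D
read 'r': D → D
read 'q': D → D
read 'q': D → D
read 'r': D → D
read 'p': D → D
read 'p': D → D
End state D is not accepting.

No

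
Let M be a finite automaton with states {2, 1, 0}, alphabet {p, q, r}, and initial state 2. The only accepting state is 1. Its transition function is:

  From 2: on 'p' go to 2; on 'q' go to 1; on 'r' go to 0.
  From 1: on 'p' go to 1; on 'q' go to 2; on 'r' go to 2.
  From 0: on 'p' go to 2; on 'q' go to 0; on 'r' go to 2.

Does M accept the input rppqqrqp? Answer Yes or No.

2 → 0 → 2 → 2 → 1 → 2 → 0 → 0 → 2
End state 2 is not accepting.

No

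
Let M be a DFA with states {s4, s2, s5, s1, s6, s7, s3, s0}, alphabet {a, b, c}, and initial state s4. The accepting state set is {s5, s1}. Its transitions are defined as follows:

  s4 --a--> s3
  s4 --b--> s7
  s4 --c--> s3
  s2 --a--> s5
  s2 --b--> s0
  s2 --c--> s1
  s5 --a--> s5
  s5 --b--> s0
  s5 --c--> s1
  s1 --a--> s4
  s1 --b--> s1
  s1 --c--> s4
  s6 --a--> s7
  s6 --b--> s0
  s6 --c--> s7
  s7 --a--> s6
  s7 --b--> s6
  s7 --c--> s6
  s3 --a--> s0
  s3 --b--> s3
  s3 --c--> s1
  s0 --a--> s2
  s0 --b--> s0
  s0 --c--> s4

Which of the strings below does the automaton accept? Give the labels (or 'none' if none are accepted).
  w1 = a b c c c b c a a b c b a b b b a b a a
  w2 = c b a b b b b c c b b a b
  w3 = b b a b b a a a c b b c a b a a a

w1, w3

w1: Trace: s4 -a-> s3 -b-> s3 -c-> s1 -c-> s4 -c-> s3 -b-> s3 -c-> s1 -a-> s4 -a-> s3 -b-> s3 -c-> s1 -b-> s1 -a-> s4 -b-> s7 -b-> s6 -b-> s0 -a-> s2 -b-> s0 -a-> s2 -a-> s5  → end s5, accepted
w2: Trace: s4 -c-> s3 -b-> s3 -a-> s0 -b-> s0 -b-> s0 -b-> s0 -b-> s0 -c-> s4 -c-> s3 -b-> s3 -b-> s3 -a-> s0 -b-> s0  → end s0, rejected
w3: Trace: s4 -b-> s7 -b-> s6 -a-> s7 -b-> s6 -b-> s0 -a-> s2 -a-> s5 -a-> s5 -c-> s1 -b-> s1 -b-> s1 -c-> s4 -a-> s3 -b-> s3 -a-> s0 -a-> s2 -a-> s5  → end s5, accepted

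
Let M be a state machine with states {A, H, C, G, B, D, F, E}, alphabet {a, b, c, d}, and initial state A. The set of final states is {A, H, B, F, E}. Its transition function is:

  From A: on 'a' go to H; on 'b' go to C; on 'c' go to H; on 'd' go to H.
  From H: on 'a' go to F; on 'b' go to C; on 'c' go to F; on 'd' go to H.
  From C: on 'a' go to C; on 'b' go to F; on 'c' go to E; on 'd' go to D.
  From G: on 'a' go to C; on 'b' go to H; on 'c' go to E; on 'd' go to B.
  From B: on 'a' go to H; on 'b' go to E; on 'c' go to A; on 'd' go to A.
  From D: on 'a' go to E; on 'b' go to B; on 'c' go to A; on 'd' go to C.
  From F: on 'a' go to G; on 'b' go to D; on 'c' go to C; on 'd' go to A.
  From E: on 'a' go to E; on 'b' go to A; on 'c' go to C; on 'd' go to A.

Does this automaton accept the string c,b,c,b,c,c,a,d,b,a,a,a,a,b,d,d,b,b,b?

No

Trace: A -c-> H -b-> C -c-> E -b-> A -c-> H -c-> F -a-> G -d-> B -b-> E -a-> E -a-> E -a-> E -a-> E -b-> A -d-> H -d-> H -b-> C -b-> F -b-> D
End state D is not accepting.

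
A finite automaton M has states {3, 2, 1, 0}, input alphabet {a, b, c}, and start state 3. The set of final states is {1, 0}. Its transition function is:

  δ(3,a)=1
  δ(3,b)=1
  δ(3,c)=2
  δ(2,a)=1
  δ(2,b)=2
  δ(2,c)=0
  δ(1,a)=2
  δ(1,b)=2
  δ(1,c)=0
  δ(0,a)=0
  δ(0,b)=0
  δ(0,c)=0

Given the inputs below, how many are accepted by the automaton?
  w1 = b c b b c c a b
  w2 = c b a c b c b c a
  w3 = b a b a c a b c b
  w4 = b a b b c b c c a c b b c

4

w1: Trace: 3 -b-> 1 -c-> 0 -b-> 0 -b-> 0 -c-> 0 -c-> 0 -a-> 0 -b-> 0  → end 0, accepted
w2: Trace: 3 -c-> 2 -b-> 2 -a-> 1 -c-> 0 -b-> 0 -c-> 0 -b-> 0 -c-> 0 -a-> 0  → end 0, accepted
w3: Trace: 3 -b-> 1 -a-> 2 -b-> 2 -a-> 1 -c-> 0 -a-> 0 -b-> 0 -c-> 0 -b-> 0  → end 0, accepted
w4: Trace: 3 -b-> 1 -a-> 2 -b-> 2 -b-> 2 -c-> 0 -b-> 0 -c-> 0 -c-> 0 -a-> 0 -c-> 0 -b-> 0 -b-> 0 -c-> 0  → end 0, accepted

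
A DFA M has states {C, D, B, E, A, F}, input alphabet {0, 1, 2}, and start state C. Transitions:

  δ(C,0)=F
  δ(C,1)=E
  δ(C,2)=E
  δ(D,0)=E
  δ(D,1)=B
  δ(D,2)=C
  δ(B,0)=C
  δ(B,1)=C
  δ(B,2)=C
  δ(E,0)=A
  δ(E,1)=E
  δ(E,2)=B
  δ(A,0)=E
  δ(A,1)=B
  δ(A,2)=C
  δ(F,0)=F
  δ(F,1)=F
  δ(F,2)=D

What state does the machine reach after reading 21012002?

start at C
read '2': C → E
read '1': E → E
read '0': E → A
read '1': A → B
read '2': B → C
read '0': C → F
read '0': F → F
read '2': F → D

D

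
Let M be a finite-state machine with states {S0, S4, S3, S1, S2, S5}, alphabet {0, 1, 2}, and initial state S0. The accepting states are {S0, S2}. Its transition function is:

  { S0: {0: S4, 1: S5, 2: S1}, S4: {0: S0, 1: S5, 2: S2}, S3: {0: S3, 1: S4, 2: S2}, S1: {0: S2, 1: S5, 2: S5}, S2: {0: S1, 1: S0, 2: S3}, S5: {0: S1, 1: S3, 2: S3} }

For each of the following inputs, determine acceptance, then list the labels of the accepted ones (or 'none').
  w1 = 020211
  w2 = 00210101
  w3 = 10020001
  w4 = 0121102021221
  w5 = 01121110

w1: S0 → S4 → S2 → S1 → S5 → S3 → S4  → end S4, rejected
w2: S0 → S4 → S0 → S1 → S5 → S1 → S5 → S1 → S5  → end S5, rejected
w3: S0 → S5 → S1 → S2 → S3 → S3 → S3 → S3 → S4  → end S4, rejected
w4: S0 → S4 → S5 → S3 → S4 → S5 → S1 → S5 → S1 → S5 → S3 → S2 → S3 → S4  → end S4, rejected
w5: S0 → S4 → S5 → S3 → S2 → S0 → S5 → S3 → S3  → end S3, rejected

none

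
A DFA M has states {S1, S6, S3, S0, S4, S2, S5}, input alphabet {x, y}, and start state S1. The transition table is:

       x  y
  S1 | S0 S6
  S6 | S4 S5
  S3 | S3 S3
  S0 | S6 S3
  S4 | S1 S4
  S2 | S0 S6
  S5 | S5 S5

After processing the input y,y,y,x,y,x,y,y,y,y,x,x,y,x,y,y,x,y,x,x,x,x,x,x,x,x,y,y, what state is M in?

start at S1
read 'y': S1 → S6
read 'y': S6 → S5
read 'y': S5 → S5
read 'x': S5 → S5
read 'y': S5 → S5
read 'x': S5 → S5
read 'y': S5 → S5
read 'y': S5 → S5
read 'y': S5 → S5
read 'y': S5 → S5
read 'x': S5 → S5
read 'x': S5 → S5
read 'y': S5 → S5
read 'x': S5 → S5
read 'y': S5 → S5
read 'y': S5 → S5
read 'x': S5 → S5
read 'y': S5 → S5
read 'x': S5 → S5
read 'x': S5 → S5
read 'x': S5 → S5
read 'x': S5 → S5
read 'x': S5 → S5
read 'x': S5 → S5
read 'x': S5 → S5
read 'x': S5 → S5
read 'y': S5 → S5
read 'y': S5 → S5

S5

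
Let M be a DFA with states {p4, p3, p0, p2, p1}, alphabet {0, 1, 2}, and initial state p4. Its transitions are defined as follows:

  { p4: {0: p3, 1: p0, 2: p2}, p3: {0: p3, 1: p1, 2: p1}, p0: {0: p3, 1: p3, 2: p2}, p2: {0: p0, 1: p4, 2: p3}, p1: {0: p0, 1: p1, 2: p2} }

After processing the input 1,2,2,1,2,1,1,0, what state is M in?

p3

start at p4
read '1': p4 → p0
read '2': p0 → p2
read '2': p2 → p3
read '1': p3 → p1
read '2': p1 → p2
read '1': p2 → p4
read '1': p4 → p0
read '0': p0 → p3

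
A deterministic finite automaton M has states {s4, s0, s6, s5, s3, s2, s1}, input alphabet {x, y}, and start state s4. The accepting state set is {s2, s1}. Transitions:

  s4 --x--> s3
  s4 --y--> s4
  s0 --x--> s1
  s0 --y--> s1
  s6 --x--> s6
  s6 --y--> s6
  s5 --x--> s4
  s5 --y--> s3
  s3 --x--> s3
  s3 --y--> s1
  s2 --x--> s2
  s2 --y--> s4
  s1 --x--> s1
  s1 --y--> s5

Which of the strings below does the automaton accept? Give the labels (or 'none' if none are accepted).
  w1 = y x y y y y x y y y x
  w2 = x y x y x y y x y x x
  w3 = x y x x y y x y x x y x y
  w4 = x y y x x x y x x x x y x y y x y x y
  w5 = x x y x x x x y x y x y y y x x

w1:
  start at s4
  read 'y': s4 → s4
  read 'x': s4 → s3
  read 'y': s3 → s1
  read 'y': s1 → s5
  read 'y': s5 → s3
  read 'y': s3 → s1
  read 'x': s1 → s1
  read 'y': s1 → s5
  read 'y': s5 → s3
  read 'y': s3 → s1
  read 'x': s1 → s1
  end s1, accepted
w2:
  start at s4
  read 'x': s4 → s3
  read 'y': s3 → s1
  read 'x': s1 → s1
  read 'y': s1 → s5
  read 'x': s5 → s4
  read 'y': s4 → s4
  read 'y': s4 → s4
  read 'x': s4 → s3
  read 'y': s3 → s1
  read 'x': s1 → s1
  read 'x': s1 → s1
  end s1, accepted
w3:
  start at s4
  read 'x': s4 → s3
  read 'y': s3 → s1
  read 'x': s1 → s1
  read 'x': s1 → s1
  read 'y': s1 → s5
  read 'y': s5 → s3
  read 'x': s3 → s3
  read 'y': s3 → s1
  read 'x': s1 → s1
  read 'x': s1 → s1
  read 'y': s1 → s5
  read 'x': s5 → s4
  read 'y': s4 → s4
  end s4, rejected
w4:
  start at s4
  read 'x': s4 → s3
  read 'y': s3 → s1
  read 'y': s1 → s5
  read 'x': s5 → s4
  read 'x': s4 → s3
  read 'x': s3 → s3
  read 'y': s3 → s1
  read 'x': s1 → s1
  read 'x': s1 → s1
  read 'x': s1 → s1
  read 'x': s1 → s1
  read 'y': s1 → s5
  read 'x': s5 → s4
  read 'y': s4 → s4
  read 'y': s4 → s4
  read 'x': s4 → s3
  read 'y': s3 → s1
  read 'x': s1 → s1
  read 'y': s1 → s5
  end s5, rejected
w5:
  start at s4
  read 'x': s4 → s3
  read 'x': s3 → s3
  read 'y': s3 → s1
  read 'x': s1 → s1
  read 'x': s1 → s1
  read 'x': s1 → s1
  read 'x': s1 → s1
  read 'y': s1 → s5
  read 'x': s5 → s4
  read 'y': s4 → s4
  read 'x': s4 → s3
  read 'y': s3 → s1
  read 'y': s1 → s5
  read 'y': s5 → s3
  read 'x': s3 → s3
  read 'x': s3 → s3
  end s3, rejected

w1, w2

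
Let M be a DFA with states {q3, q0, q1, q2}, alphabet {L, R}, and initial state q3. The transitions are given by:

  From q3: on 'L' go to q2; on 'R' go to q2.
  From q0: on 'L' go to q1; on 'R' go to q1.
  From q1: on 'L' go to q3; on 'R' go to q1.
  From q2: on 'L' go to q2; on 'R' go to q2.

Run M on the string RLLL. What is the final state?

start at q3
read 'R': q3 → q2
read 'L': q2 → q2
read 'L': q2 → q2
read 'L': q2 → q2

q2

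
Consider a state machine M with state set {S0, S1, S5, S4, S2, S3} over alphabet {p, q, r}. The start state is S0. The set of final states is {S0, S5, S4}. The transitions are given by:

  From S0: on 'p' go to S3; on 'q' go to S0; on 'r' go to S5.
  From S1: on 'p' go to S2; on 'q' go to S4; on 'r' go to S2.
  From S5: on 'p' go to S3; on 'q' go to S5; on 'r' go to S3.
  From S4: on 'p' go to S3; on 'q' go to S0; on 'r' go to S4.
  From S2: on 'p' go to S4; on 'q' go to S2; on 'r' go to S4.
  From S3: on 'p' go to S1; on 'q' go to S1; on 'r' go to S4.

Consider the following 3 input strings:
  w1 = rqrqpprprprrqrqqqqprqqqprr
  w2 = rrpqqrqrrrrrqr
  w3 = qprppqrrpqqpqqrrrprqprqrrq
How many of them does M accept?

2

w1: Trace: S0 -r-> S5 -q-> S5 -r-> S3 -q-> S1 -p-> S2 -p-> S4 -r-> S4 -p-> S3 -r-> S4 -p-> S3 -r-> S4 -r-> S4 -q-> S0 -r-> S5 -q-> S5 -q-> S5 -q-> S5 -q-> S5 -p-> S3 -r-> S4 -q-> S0 -q-> S0 -q-> S0 -p-> S3 -r-> S4 -r-> S4  → end S4, accepted
w2: Trace: S0 -r-> S5 -r-> S3 -p-> S1 -q-> S4 -q-> S0 -r-> S5 -q-> S5 -r-> S3 -r-> S4 -r-> S4 -r-> S4 -r-> S4 -q-> S0 -r-> S5  → end S5, accepted
w3: Trace: S0 -q-> S0 -p-> S3 -r-> S4 -p-> S3 -p-> S1 -q-> S4 -r-> S4 -r-> S4 -p-> S3 -q-> S1 -q-> S4 -p-> S3 -q-> S1 -q-> S4 -r-> S4 -r-> S4 -r-> S4 -p-> S3 -r-> S4 -q-> S0 -p-> S3 -r-> S4 -q-> S0 -r-> S5 -r-> S3 -q-> S1  → end S1, rejected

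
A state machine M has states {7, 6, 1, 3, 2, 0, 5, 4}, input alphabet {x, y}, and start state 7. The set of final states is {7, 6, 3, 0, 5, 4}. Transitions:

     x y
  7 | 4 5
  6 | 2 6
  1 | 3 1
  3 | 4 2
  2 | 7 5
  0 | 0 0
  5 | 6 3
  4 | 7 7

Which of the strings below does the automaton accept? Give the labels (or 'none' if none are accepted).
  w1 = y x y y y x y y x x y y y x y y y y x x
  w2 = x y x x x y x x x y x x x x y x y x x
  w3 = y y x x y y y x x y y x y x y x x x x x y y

w1: 7 → 5 → 6 → 6 → 6 → 6 → 2 → 5 → 3 → 4 → 7 → 5 → 3 → 2 → 7 → 5 → 3 → 2 → 5 → 6 → 2  → end 2, rejected
w2: 7 → 4 → 7 → 4 → 7 → 4 → 7 → 4 → 7 → 4 → 7 → 4 → 7 → 4 → 7 → 5 → 6 → 6 → 2 → 7  → end 7, accepted
w3: 7 → 5 → 3 → 4 → 7 → 5 → 3 → 2 → 7 → 4 → 7 → 5 → 6 → 6 → 2 → 5 → 6 → 2 → 7 → 4 → 7 → 5 → 3  → end 3, accepted

w2, w3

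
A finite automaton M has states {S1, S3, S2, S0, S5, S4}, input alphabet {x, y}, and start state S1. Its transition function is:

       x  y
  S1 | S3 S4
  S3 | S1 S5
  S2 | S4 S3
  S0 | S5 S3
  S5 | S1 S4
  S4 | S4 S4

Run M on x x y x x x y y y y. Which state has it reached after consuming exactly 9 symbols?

Trace: S1 -x-> S3 -x-> S1 -y-> S4 -x-> S4 -x-> S4 -x-> S4 -y-> S4 -y-> S4 -y-> S4
After 9 symbols: S4.

S4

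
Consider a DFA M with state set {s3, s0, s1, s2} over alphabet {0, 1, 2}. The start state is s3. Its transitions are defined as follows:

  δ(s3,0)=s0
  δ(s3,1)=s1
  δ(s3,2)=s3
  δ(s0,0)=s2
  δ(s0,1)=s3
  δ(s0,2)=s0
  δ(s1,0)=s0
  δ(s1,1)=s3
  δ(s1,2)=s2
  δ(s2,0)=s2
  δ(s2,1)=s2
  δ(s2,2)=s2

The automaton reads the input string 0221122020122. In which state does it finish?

s2

s3 → s0 → s0 → s0 → s3 → s1 → s2 → s2 → s2 → s2 → s2 → s2 → s2 → s2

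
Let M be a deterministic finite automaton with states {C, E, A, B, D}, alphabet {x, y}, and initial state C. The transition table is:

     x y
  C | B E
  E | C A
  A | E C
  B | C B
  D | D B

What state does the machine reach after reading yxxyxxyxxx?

C

Trace: C -y-> E -x-> C -x-> B -y-> B -x-> C -x-> B -y-> B -x-> C -x-> B -x-> C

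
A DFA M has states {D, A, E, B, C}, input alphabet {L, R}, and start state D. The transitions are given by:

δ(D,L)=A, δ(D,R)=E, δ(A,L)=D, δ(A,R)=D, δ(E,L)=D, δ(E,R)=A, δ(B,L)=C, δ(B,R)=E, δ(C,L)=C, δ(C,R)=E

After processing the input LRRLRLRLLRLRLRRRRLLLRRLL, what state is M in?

start at D
read 'L': D → A
read 'R': A → D
read 'R': D → E
read 'L': E → D
read 'R': D → E
read 'L': E → D
read 'R': D → E
read 'L': E → D
read 'L': D → A
read 'R': A → D
read 'L': D → A
read 'R': A → D
read 'L': D → A
read 'R': A → D
read 'R': D → E
read 'R': E → A
read 'R': A → D
read 'L': D → A
read 'L': A → D
read 'L': D → A
read 'R': A → D
read 'R': D → E
read 'L': E → D
read 'L': D → A

A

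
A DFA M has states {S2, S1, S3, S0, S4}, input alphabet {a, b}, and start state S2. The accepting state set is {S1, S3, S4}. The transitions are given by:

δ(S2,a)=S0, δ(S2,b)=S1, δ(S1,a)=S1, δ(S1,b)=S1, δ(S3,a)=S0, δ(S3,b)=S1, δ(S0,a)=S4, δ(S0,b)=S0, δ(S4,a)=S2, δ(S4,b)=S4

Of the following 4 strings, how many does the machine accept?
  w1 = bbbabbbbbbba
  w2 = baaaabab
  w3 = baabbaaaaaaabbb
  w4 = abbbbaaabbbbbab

w1: S2 → S1 → S1 → S1 → S1 → S1 → S1 → S1 → S1 → S1 → S1 → S1 → S1  → end S1, accepted
w2: S2 → S1 → S1 → S1 → S1 → S1 → S1 → S1 → S1  → end S1, accepted
w3: S2 → S1 → S1 → S1 → S1 → S1 → S1 → S1 → S1 → S1 → S1 → S1 → S1 → S1 → S1 → S1  → end S1, accepted
w4: S2 → S0 → S0 → S0 → S0 → S0 → S4 → S2 → S0 → S0 → S0 → S0 → S0 → S0 → S4 → S4  → end S4, accepted

4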